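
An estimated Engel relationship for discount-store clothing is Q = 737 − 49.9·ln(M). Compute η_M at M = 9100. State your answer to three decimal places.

At M = 9100: Q = 282.110.
dQ/dM = -49.9/M = -0.00548352 at this income.
η = (dQ/dM)·(M/Q) = -0.00548352 × (9100/282.110) = -0.177.

-0.177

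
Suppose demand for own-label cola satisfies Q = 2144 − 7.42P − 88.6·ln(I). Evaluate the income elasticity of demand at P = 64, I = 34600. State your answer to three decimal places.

At P = 64, I = 34600: Q = 743.107.
Holding P constant, ∂Q/∂I = -88.6/I = -0.00256069.
η_I = (∂Q/∂I)·(I/Q) = -0.00256069 × (34600/743.107) = -0.119.

-0.119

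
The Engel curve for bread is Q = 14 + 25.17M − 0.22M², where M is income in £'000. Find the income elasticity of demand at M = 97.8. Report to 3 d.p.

At M = 97.8: Q = 371.3612.
dQ/dM = 25.17 − 0.44M = -17.86200.
η = (dQ/dM)·(M/Q) = -17.86200 × (97.8/371.3612) = -4.704.

-4.704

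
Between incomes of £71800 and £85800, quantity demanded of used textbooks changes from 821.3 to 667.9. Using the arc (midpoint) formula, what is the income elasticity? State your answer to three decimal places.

ΔQ = 667.9 − 821.3 = -153.4; midpoint Q̄ = (821.3 + 667.9)/2 = 744.6.
ΔI = 85800 − 71800 = 14000; midpoint Ī = (71800 + 85800)/2 = 78800.
η = (ΔQ/Q̄) ÷ (ΔI/Ī) = (-153.4/744.6) ÷ (14000/78800) = -1.160.

-1.160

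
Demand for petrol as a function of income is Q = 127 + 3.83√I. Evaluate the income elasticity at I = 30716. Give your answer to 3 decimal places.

0.420

At I = 30716: Q = 798.245.
dQ/dI = 3.83/(2√I) = 0.0109266 at this income.
η = (dQ/dI)·(I/Q) = 0.0109266 × (30716/798.245) = 0.420.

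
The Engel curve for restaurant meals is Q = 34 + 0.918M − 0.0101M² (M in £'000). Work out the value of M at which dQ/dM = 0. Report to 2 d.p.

45.45

dQ/dM = 0.918 − 0.0202M.
The good is inferior where dQ/dM < 0. Setting dQ/dM = 0 gives M = 0.918 / 0.0202 = 45.45.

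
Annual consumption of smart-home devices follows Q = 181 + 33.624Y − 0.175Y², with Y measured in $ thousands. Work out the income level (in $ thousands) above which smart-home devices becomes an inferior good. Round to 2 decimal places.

dQ/dY = 33.624 − 0.35Y.
The good is inferior where dQ/dY < 0. Setting dQ/dY = 0 gives Y = 33.624 / 0.35 = 96.07.

96.07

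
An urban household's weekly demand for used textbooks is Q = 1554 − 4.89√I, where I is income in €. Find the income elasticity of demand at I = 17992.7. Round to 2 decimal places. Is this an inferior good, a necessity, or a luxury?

-0.37 (inferior good)

At I = 17992.7: Q = 898.071.
dQ/dI = -4.89/(2√I) = -0.0182277 at this income.
η = (dQ/dI)·(I/Q) = -0.0182277 × (17992.7/898.071) = -0.37.
Since η < 0, the good is an inferior good.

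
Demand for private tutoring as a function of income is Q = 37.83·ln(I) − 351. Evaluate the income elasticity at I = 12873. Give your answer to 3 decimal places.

5.419

At I = 12873: Q = 6.981.
dQ/dI = 37.83/I = 0.00293871 at this income.
η = (dQ/dI)·(I/Q) = 0.00293871 × (12873/6.981) = 5.419.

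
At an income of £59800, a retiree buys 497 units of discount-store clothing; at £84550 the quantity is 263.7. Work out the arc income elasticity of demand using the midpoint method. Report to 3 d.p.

ΔQ = 263.7 − 497 = -233.3; midpoint Q̄ = (497 + 263.7)/2 = 380.35.
ΔI = 84550 − 59800 = 24750; midpoint Ī = (59800 + 84550)/2 = 72175.
η = (ΔQ/Q̄) ÷ (ΔI/Ī) = (-233.3/380.35) ÷ (24750/72175) = -1.789.

-1.789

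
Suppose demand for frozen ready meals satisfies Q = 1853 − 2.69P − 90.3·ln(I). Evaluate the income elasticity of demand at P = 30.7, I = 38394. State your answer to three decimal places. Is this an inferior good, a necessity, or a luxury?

-0.110 (inferior good)

At P = 30.7, I = 38394: Q = 817.241.
Holding P constant, ∂Q/∂I = -90.3/I = -0.00235193.
η_I = (∂Q/∂I)·(I/Q) = -0.00235193 × (38394/817.241) = -0.110.
Since η < 0, this is an inferior good.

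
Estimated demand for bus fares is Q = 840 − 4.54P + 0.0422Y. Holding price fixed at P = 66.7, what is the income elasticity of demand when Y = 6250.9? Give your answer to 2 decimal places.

At P = 66.7, Y = 6250.9: Q = 800.970.
Holding P constant, ∂Q/∂Y = 0.0422.
η_Y = (∂Q/∂Y)·(Y/Q) = 0.0422 × (6250.9/800.970) = 0.33.

0.33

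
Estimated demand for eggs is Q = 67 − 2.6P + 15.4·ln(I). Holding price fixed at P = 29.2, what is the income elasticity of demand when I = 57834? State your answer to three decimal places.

0.096

At P = 29.2, I = 57834: Q = 159.946.
Holding P constant, ∂Q/∂I = 15.4/I = 0.000266279.
η_I = (∂Q/∂I)·(I/Q) = 0.000266279 × (57834/159.946) = 0.096.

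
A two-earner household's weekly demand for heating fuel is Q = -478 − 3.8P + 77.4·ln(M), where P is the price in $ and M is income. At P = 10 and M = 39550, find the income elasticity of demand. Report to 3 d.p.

At P = 10, M = 39550: Q = 303.304.
Holding P constant, ∂Q/∂M = 77.4/M = 0.00195702.
η_M = (∂Q/∂M)·(M/Q) = 0.00195702 × (39550/303.304) = 0.255.

0.255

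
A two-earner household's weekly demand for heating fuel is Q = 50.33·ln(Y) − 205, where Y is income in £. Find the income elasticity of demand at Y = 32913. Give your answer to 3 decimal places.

0.158

At Y = 32913: Q = 318.514.
dQ/dY = 50.33/Y = 0.00152918 at this income.
η = (dQ/dY)·(Y/Q) = 0.00152918 × (32913/318.514) = 0.158.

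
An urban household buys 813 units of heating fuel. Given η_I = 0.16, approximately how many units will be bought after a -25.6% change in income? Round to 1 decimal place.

779.7

%ΔQ ≈ η × %ΔI = 0.16 × (-25.6%) = -4.096%.
New Q ≈ 813 × (1 − 0.04096) = 779.7.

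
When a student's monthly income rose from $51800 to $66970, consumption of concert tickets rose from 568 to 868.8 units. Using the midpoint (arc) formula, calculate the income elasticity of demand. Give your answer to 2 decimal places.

1.64

ΔQ = 868.8 − 568 = 300.8; midpoint Q̄ = (568 + 868.8)/2 = 718.4.
ΔI = 66970 − 51800 = 15170; midpoint Ī = (51800 + 66970)/2 = 59385.
η = (ΔQ/Q̄) ÷ (ΔI/Ī) = (300.8/718.4) ÷ (15170/59385) = 1.64.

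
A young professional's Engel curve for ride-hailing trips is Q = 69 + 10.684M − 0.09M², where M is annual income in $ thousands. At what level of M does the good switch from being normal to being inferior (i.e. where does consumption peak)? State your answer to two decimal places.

59.36

dQ/dM = 10.684 − 0.18M.
The good is inferior where dQ/dM < 0. Setting dQ/dM = 0 gives M = 10.684 / 0.18 = 59.36.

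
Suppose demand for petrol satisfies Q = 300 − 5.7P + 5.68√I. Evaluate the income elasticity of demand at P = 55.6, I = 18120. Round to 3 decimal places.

0.511

At P = 55.6, I = 18120: Q = 747.668.
Holding P constant, ∂Q/∂I = 5.68/(2√I) = 0.0210979.
η_I = (∂Q/∂I)·(I/Q) = 0.0210979 × (18120/747.668) = 0.511.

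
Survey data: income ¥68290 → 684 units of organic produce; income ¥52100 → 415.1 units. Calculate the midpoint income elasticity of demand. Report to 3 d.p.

1.819

ΔQ = 415.1 − 684 = -268.9; midpoint Q̄ = (684 + 415.1)/2 = 549.55.
ΔI = 52100 − 68290 = -16190; midpoint Ī = (68290 + 52100)/2 = 60195.
η = (ΔQ/Q̄) ÷ (ΔI/Ī) = (-268.9/549.55) ÷ (-16190/60195) = 1.819.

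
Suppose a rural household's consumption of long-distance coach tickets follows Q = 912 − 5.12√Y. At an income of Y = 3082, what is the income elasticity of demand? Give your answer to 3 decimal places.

At Y = 3082: Q = 627.759.
dQ/dY = -5.12/(2√Y) = -0.046113 at this income.
η = (dQ/dY)·(Y/Q) = -0.046113 × (3082/627.759) = -0.226.

-0.226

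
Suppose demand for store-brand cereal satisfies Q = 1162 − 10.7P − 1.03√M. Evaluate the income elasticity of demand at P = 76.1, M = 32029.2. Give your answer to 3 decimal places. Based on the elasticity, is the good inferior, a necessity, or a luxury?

At P = 76.1, M = 32029.2: Q = 163.394.
Holding P constant, ∂Q/∂M = -1.03/(2√M) = -0.00287762.
η_M = (∂Q/∂M)·(M/Q) = -0.00287762 × (32029.2/163.394) = -0.564.
Since η < 0, this is an inferior good.

-0.564 (inferior good)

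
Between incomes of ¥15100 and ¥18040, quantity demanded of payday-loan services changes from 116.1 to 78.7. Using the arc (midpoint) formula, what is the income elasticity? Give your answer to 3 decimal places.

ΔQ = 78.7 − 116.1 = -37.4; midpoint Q̄ = (116.1 + 78.7)/2 = 97.4.
ΔI = 18040 − 15100 = 2940; midpoint Ī = (15100 + 18040)/2 = 16570.
η = (ΔQ/Q̄) ÷ (ΔI/Ī) = (-37.4/97.4) ÷ (2940/16570) = -2.164.

-2.164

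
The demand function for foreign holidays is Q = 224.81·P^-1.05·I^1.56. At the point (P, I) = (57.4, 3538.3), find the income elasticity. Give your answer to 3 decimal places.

For a multiplicative demand Q = A·P^α·I^β, the income elasticity is β everywhere.
Here β = 1.56, so η = 1.560.

1.560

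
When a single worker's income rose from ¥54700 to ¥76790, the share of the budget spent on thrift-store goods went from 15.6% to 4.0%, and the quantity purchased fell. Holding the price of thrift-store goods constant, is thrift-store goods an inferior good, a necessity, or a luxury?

inferior good

Quantity demanded falls as income rises, so η < 0.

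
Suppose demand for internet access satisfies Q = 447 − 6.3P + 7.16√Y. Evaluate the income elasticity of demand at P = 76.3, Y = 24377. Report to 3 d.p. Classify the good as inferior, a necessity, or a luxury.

At P = 76.3, Y = 24377: Q = 1084.211.
Holding P constant, ∂Q/∂Y = 7.16/(2√Y) = 0.0229294.
η_Y = (∂Q/∂Y)·(Y/Q) = 0.0229294 × (24377/1084.211) = 0.516.
Since 0 < η < 1, this is a necessity.

0.516 (necessity)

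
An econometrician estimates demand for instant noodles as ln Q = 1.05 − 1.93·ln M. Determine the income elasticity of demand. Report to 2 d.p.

-1.93

In a log-linear demand, the coefficient on ln M is the income elasticity.
So η = -1.93.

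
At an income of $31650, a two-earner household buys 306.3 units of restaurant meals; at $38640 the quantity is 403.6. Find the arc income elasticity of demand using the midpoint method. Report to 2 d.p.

1.38

ΔQ = 403.6 − 306.3 = 97.3; midpoint Q̄ = (306.3 + 403.6)/2 = 354.95.
ΔI = 38640 − 31650 = 6990; midpoint Ī = (31650 + 38640)/2 = 35145.
η = (ΔQ/Q̄) ÷ (ΔI/Ī) = (97.3/354.95) ÷ (6990/35145) = 1.38.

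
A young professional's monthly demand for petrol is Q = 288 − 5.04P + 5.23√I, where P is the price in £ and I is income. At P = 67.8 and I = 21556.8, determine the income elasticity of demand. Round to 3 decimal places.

0.538

At P = 67.8, I = 21556.8: Q = 714.169.
Holding P constant, ∂Q/∂I = 5.23/(2√I) = 0.0178106.
η_I = (∂Q/∂I)·(I/Q) = 0.0178106 × (21556.8/714.169) = 0.538.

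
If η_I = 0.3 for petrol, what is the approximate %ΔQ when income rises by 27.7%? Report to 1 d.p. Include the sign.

8.3%

%ΔQ ≈ η × %ΔI = 0.3 × 27.7% = 8.3%.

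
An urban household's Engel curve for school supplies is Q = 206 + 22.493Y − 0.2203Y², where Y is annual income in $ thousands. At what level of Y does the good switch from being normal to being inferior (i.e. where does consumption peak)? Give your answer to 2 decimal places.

dQ/dY = 22.493 − 0.4406Y.
The good is inferior where dQ/dY < 0. Setting dQ/dY = 0 gives Y = 22.493 / 0.4406 = 51.05.

51.05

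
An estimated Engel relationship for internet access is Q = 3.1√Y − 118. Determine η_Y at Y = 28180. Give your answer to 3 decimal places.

0.647

At Y = 28180: Q = 402.394.
dQ/dY = 3.1/(2√Y) = 0.00923339 at this income.
η = (dQ/dY)·(Y/Q) = 0.00923339 × (28180/402.394) = 0.647.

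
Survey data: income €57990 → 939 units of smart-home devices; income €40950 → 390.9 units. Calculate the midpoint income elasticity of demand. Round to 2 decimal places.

2.39

ΔQ = 390.9 − 939 = -548.1; midpoint Q̄ = (939 + 390.9)/2 = 664.95.
ΔI = 40950 − 57990 = -17040; midpoint Ī = (57990 + 40950)/2 = 49470.
η = (ΔQ/Q̄) ÷ (ΔI/Ī) = (-548.1/664.95) ÷ (-17040/49470) = 2.39.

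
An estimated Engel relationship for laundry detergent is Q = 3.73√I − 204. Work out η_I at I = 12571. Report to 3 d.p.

At I = 12571: Q = 214.209.
dQ/dI = 3.73/(2√I) = 0.0166339 at this income.
η = (dQ/dI)·(I/Q) = 0.0166339 × (12571/214.209) = 0.976.

0.976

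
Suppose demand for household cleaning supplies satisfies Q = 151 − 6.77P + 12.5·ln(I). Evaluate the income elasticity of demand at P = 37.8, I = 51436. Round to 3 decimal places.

0.407

At P = 37.8, I = 51436: Q = 30.695.
Holding P constant, ∂Q/∂I = 12.5/I = 0.00024302.
η_I = (∂Q/∂I)·(I/Q) = 0.00024302 × (51436/30.695) = 0.407.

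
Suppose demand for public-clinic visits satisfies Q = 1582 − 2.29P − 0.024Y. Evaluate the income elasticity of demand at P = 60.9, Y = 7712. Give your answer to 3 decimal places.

-0.147

At P = 60.9, Y = 7712: Q = 1257.451.
Holding P constant, ∂Q/∂Y = −0.024.
η_Y = (∂Q/∂Y)·(Y/Q) = -0.024 × (7712/1257.451) = -0.147.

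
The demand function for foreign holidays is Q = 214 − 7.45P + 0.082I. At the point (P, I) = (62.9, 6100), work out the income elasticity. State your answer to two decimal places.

At P = 62.9, I = 6100: Q = 245.595.
Holding P constant, ∂Q/∂I = 0.082.
η_I = (∂Q/∂I)·(I/Q) = 0.082 × (6100/245.595) = 2.04.

2.04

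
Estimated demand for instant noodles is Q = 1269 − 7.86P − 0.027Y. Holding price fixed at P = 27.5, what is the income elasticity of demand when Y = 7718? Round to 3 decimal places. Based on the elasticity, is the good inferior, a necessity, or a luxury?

At P = 27.5, Y = 7718: Q = 844.464.
Holding P constant, ∂Q/∂Y = −0.027.
η_Y = (∂Q/∂Y)·(Y/Q) = -0.027 × (7718/844.464) = -0.247.
Since η < 0, this is an inferior good.

-0.247 (inferior good)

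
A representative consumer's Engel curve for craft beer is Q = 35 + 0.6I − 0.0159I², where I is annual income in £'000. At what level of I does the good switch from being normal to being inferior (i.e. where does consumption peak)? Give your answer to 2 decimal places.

dQ/dI = 0.6 − 0.0318I.
The good is inferior where dQ/dI < 0. Setting dQ/dI = 0 gives I = 0.6 / 0.0318 = 18.87.

18.87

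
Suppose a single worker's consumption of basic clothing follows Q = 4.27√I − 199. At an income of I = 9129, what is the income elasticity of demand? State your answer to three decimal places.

At I = 9129: Q = 208.981.
dQ/dI = 4.27/(2√I) = 0.0223453 at this income.
η = (dQ/dI)·(I/Q) = 0.0223453 × (9129/208.981) = 0.976.

0.976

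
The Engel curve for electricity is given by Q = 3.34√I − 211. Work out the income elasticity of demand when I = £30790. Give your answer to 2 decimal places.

At I = 30790: Q = 375.072.
dQ/dI = 3.34/(2√I) = 0.00951725 at this income.
η = (dQ/dI)·(I/Q) = 0.00951725 × (30790/375.072) = 0.78.

0.78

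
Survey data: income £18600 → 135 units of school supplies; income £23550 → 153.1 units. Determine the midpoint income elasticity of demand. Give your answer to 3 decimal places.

ΔQ = 153.1 − 135 = 18.1; midpoint Q̄ = (135 + 153.1)/2 = 144.05.
ΔI = 23550 − 18600 = 4950; midpoint Ī = (18600 + 23550)/2 = 21075.
η = (ΔQ/Q̄) ÷ (ΔI/Ī) = (18.1/144.05) ÷ (4950/21075) = 0.535.

0.535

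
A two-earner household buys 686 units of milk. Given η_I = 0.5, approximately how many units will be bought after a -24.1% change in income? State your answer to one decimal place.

%ΔQ ≈ η × %ΔI = 0.5 × (-24.1%) = -12.05%.
New Q ≈ 686 × (1 − 0.1205) = 603.3.

603.3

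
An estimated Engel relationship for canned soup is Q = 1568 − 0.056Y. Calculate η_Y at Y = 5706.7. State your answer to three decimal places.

-0.256

At Y = 5706.7: Q = 1248.425.
dQ/dY = −0.056.
η = (dQ/dY)·(Y/Q) = -0.056 × (5706.7/1248.425) = -0.256.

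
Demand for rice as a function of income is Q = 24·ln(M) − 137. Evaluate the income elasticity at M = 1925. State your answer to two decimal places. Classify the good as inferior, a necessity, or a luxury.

0.54 (necessity)

At M = 1925: Q = 44.504.
dQ/dM = 24/M = 0.0124675 at this income.
η = (dQ/dM)·(M/Q) = 0.0124675 × (1925/44.504) = 0.54.
Since 0 < η < 1, the good is a necessity.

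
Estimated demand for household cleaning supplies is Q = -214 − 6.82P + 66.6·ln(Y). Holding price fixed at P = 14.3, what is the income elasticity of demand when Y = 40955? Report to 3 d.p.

0.168

At P = 14.3, Y = 40955: Q = 395.781.
Holding P constant, ∂Q/∂Y = 66.6/Y = 0.00162618.
η_Y = (∂Q/∂Y)·(Y/Q) = 0.00162618 × (40955/395.781) = 0.168.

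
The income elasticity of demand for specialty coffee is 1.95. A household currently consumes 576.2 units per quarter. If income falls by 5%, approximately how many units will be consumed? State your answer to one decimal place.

%ΔQ ≈ η × %ΔI = 1.95 × (-5%) = -9.75%.
New Q ≈ 576.2 × (1 − 0.0975) = 520.0.

520.0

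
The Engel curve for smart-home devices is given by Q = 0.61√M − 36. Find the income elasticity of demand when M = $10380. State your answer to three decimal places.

1.188

At M = 10380: Q = 26.148.
dQ/dM = 0.61/(2√M) = 0.00299365 at this income.
η = (dQ/dM)·(M/Q) = 0.00299365 × (10380/26.148) = 1.188.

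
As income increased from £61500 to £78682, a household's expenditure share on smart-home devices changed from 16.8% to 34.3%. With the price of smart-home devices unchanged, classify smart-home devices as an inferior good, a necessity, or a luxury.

luxury

The budget share rises as income rises, so η > 1.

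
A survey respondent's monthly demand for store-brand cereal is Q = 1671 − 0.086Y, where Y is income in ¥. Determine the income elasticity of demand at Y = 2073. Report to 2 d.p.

At Y = 2073: Q = 1492.722.
dQ/dY = −0.086.
η = (dQ/dY)·(Y/Q) = -0.086 × (2073/1492.722) = -0.12.

-0.12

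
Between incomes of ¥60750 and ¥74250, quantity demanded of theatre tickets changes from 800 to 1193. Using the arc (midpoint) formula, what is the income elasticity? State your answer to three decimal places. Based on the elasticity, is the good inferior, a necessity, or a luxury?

1.972 (luxury)

ΔQ = 1193 − 800 = 393; midpoint Q̄ = (800 + 1193)/2 = 996.5.
ΔI = 74250 − 60750 = 13500; midpoint Ī = (60750 + 74250)/2 = 67500.
η = (ΔQ/Q̄) ÷ (ΔI/Ī) = (393/996.5) ÷ (13500/67500) = 1.972.
η > 1 ⇒ luxury.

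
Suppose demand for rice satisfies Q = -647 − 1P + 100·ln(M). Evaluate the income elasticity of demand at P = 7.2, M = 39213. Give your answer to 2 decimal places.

0.25

At P = 7.2, M = 39213: Q = 403.476.
Holding P constant, ∂Q/∂M = 100/M = 0.00255017.
η_M = (∂Q/∂M)·(M/Q) = 0.00255017 × (39213/403.476) = 0.25.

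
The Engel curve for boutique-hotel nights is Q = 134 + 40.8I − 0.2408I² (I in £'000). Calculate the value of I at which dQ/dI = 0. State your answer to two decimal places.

dQ/dI = 40.8 − 0.4816I.
The good is inferior where dQ/dI < 0. Setting dQ/dI = 0 gives I = 40.8 / 0.4816 = 84.72.

84.72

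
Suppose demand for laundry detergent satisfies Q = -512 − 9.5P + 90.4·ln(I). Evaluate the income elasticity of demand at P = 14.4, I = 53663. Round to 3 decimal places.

At P = 14.4, I = 53663: Q = 335.699.
Holding P constant, ∂Q/∂I = 90.4/I = 0.00168459.
η_I = (∂Q/∂I)·(I/Q) = 0.00168459 × (53663/335.699) = 0.269.

0.269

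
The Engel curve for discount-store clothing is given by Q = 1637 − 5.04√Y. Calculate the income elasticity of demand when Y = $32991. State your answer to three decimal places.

-0.634

At Y = 32991: Q = 721.563.
dQ/dY = -5.04/(2√Y) = -0.013874 at this income.
η = (dQ/dY)·(Y/Q) = -0.013874 × (32991/721.563) = -0.634.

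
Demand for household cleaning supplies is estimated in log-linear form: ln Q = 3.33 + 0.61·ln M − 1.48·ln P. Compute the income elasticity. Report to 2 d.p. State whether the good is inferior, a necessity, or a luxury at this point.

0.61 (necessity)

In a log-linear demand, the coefficient on ln M is the income elasticity.
So η = 0.61.
0 < η < 1 ⇒ necessity.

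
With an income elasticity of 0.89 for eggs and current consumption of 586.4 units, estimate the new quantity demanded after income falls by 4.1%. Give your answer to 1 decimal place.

565.0

%ΔQ ≈ η × %ΔI = 0.89 × (-4.1%) = -3.649%.
New Q ≈ 586.4 × (1 − 0.03649) = 565.0.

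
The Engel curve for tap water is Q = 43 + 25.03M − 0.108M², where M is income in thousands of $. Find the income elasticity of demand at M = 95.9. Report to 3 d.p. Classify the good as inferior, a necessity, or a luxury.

At M = 95.9: Q = 1450.1215.
dQ/dM = 25.03 − 0.216M = 4.31560.
η = (dQ/dM)·(M/Q) = 4.31560 × (95.9/1450.1215) = 0.285.
0 < η < 1 ⇒ necessity.

0.285 (necessity)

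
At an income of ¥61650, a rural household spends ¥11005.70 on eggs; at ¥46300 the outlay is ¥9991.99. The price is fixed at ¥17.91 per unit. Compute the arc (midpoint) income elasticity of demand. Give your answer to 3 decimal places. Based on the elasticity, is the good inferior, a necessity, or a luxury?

0.340 (necessity)

With a constant price, Q₁ = 11005.70/17.91 = 614.500 and Q₂ = 9991.99/17.91 = 557.900 (equivalently, work directly with expenditure since P cancels).
Midpoint %ΔQ = (9991.99 − 11005.70)/10498.85 = -0.09655; midpoint %ΔI = (46300 − 61650)/53975 = -0.28439.
η = -0.09655 / -0.28439 = 0.340.
0 < η < 1 ⇒ necessity.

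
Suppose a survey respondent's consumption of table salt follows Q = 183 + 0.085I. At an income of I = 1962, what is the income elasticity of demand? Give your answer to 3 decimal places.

At I = 1962: Q = 349.770.
dQ/dI = 0.085.
η = (dQ/dI)·(I/Q) = 0.085 × (1962/349.770) = 0.477.

0.477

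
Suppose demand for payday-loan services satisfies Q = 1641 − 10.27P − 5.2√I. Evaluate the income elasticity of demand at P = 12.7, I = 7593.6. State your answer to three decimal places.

At P = 12.7, I = 7593.6: Q = 1057.436.
Holding P constant, ∂Q/∂I = -5.2/(2√I) = -0.0298366.
η_I = (∂Q/∂I)·(I/Q) = -0.0298366 × (7593.6/1057.436) = -0.214.

-0.214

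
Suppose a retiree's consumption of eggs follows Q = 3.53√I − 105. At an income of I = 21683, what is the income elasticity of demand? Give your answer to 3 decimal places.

At I = 21683: Q = 414.798.
dQ/dI = 3.53/(2√I) = 0.0119863 at this income.
η = (dQ/dI)·(I/Q) = 0.0119863 × (21683/414.798) = 0.627.

0.627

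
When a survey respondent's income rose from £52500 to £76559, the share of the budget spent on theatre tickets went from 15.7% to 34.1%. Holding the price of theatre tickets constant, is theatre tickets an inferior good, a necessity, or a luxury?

The budget share rises as income rises, so η > 1.

luxury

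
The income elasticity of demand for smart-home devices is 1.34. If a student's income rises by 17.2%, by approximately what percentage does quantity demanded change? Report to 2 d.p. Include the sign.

%ΔQ ≈ η × %ΔI = 1.34 × 17.2% = 23.05%.

23.05%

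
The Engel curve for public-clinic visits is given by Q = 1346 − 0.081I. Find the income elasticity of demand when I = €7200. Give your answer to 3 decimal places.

-0.765

At I = 7200: Q = 762.800.
dQ/dI = −0.081.
η = (dQ/dI)·(I/Q) = -0.081 × (7200/762.800) = -0.765.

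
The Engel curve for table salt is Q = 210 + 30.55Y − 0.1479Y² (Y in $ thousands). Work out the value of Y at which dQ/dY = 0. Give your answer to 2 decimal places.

103.28

dQ/dY = 30.55 − 0.2958Y.
The good is inferior where dQ/dY < 0. Setting dQ/dY = 0 gives Y = 30.55 / 0.2958 = 103.28.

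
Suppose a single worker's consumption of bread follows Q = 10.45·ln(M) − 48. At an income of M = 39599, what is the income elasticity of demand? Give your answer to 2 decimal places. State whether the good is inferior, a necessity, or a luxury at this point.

0.17 (necessity)

At M = 39599: Q = 62.630.
dQ/dM = 10.45/M = 0.000263896 at this income.
η = (dQ/dM)·(M/Q) = 0.000263896 × (39599/62.630) = 0.17.
Since 0 < η < 1, the good is a necessity.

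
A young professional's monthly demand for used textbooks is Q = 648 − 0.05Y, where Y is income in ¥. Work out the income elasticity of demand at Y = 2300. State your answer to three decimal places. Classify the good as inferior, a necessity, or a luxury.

-0.216 (inferior good)

At Y = 2300: Q = 533.000.
dQ/dY = −0.05.
η = (dQ/dY)·(Y/Q) = -0.05 × (2300/533.000) = -0.216.
Since η < 0, the good is an inferior good.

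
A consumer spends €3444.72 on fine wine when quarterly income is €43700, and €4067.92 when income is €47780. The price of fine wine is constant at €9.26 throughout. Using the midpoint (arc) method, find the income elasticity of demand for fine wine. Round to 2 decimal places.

With a constant price, Q₁ = 3444.72/9.26 = 372.000 and Q₂ = 4067.92/9.26 = 439.300 (equivalently, work directly with expenditure since P cancels).
Midpoint %ΔQ = (4067.92 − 3444.72)/3756.32 = 0.16591; midpoint %ΔI = (47780 − 43700)/45740 = 0.08920.
η = 0.16591 / 0.08920 = 1.86.

1.86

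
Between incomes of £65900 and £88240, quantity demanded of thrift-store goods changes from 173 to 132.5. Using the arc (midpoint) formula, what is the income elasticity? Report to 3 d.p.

-0.915

ΔQ = 132.5 − 173 = -40.5; midpoint Q̄ = (173 + 132.5)/2 = 152.75.
ΔI = 88240 − 65900 = 22340; midpoint Ī = (65900 + 88240)/2 = 77070.
η = (ΔQ/Q̄) ÷ (ΔI/Ī) = (-40.5/152.75) ÷ (22340/77070) = -0.915.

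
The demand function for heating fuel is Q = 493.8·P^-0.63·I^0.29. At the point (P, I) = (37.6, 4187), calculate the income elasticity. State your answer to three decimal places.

0.290

For a multiplicative demand Q = A·P^α·I^β, the income elasticity is β everywhere.
Here β = 0.29, so η = 0.290.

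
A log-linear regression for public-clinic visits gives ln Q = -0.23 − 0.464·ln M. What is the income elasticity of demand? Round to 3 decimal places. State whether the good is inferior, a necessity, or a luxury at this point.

In a log-linear demand, the coefficient on ln M is the income elasticity.
So η = -0.464.
η < 0 ⇒ inferior good.

-0.464 (inferior good)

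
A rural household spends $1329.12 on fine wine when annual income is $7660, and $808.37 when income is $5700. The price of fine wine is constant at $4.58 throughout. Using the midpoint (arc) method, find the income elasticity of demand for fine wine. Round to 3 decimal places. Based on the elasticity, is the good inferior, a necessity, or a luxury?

With a constant price, Q₁ = 1329.12/4.58 = 290.201 and Q₂ = 808.37/4.58 = 176.500 (equivalently, work directly with expenditure since P cancels).
Midpoint %ΔQ = (808.37 − 1329.12)/1068.74 = -0.48725; midpoint %ΔI = (5700 − 7660)/6680 = -0.29341.
η = -0.48725 / -0.29341 = 1.661.
η > 1 ⇒ luxury.

1.661 (luxury)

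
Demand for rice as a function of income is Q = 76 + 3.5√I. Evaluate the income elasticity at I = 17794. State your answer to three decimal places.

0.430

At I = 17794: Q = 542.880.
dQ/dI = 3.5/(2√I) = 0.013119 at this income.
η = (dQ/dI)·(I/Q) = 0.013119 × (17794/542.880) = 0.430.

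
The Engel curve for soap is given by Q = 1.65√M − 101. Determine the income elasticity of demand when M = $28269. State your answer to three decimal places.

0.786

At M = 28269: Q = 176.421.
dQ/dM = 1.65/(2√M) = 0.0049068 at this income.
η = (dQ/dM)·(M/Q) = 0.0049068 × (28269/176.421) = 0.786.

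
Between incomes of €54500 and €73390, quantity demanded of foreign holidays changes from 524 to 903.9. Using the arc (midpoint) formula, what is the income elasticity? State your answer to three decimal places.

ΔQ = 903.9 − 524 = 379.9; midpoint Q̄ = (524 + 903.9)/2 = 713.95.
ΔI = 73390 − 54500 = 18890; midpoint Ī = (54500 + 73390)/2 = 63945.
η = (ΔQ/Q̄) ÷ (ΔI/Ī) = (379.9/713.95) ÷ (18890/63945) = 1.801.

1.801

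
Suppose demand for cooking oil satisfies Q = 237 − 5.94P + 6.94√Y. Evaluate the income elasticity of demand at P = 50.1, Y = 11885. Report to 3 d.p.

At P = 50.1, Y = 11885: Q = 695.993.
Holding P constant, ∂Q/∂Y = 6.94/(2√Y) = 0.0318295.
η_Y = (∂Q/∂Y)·(Y/Q) = 0.0318295 × (11885/695.993) = 0.544.

0.544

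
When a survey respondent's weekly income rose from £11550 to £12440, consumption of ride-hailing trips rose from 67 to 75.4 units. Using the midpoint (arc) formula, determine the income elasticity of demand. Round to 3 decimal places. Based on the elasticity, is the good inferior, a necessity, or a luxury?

1.590 (luxury)

ΔQ = 75.4 − 67 = 8.4; midpoint Q̄ = (67 + 75.4)/2 = 71.2.
ΔI = 12440 − 11550 = 890; midpoint Ī = (11550 + 12440)/2 = 11995.
η = (ΔQ/Q̄) ÷ (ΔI/Ī) = (8.4/71.2) ÷ (890/11995) = 1.590.
η > 1 ⇒ luxury.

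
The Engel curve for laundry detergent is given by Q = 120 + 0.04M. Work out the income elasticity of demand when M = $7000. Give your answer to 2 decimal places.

0.70

At M = 7000: Q = 400.000.
dQ/dM = 0.04.
η = (dQ/dM)·(M/Q) = 0.04 × (7000/400.000) = 0.70.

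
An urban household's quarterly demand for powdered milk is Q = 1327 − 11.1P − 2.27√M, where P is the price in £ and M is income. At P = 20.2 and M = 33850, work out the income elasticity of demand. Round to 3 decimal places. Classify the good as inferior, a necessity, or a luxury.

At P = 20.2, M = 33850: Q = 685.137.
Holding P constant, ∂Q/∂M = -2.27/(2√M) = -0.00616902.
η_M = (∂Q/∂M)·(M/Q) = -0.00616902 × (33850/685.137) = -0.305.
Since η < 0, this is an inferior good.

-0.305 (inferior good)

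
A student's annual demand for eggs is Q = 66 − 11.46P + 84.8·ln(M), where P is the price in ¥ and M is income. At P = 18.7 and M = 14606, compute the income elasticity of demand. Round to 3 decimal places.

0.128

At P = 18.7, M = 14606: Q = 664.861.
Holding P constant, ∂Q/∂M = 84.8/M = 0.00580583.
η_M = (∂Q/∂M)·(M/Q) = 0.00580583 × (14606/664.861) = 0.128.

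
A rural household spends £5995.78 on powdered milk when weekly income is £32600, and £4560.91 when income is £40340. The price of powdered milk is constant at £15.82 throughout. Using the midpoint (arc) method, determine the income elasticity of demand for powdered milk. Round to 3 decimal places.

-1.281

With a constant price, Q₁ = 5995.78/15.82 = 379.000 and Q₂ = 4560.91/15.82 = 288.300 (equivalently, work directly with expenditure since P cancels).
Midpoint %ΔQ = (4560.91 − 5995.78)/5278.34 = -0.27184; midpoint %ΔI = (40340 − 32600)/36470 = 0.21223.
η = -0.27184 / 0.21223 = -1.281.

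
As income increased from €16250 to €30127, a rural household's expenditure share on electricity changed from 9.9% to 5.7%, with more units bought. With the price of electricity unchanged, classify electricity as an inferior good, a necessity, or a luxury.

Quantity rises but the budget share falls as income rises, so 0 < η < 1.

necessity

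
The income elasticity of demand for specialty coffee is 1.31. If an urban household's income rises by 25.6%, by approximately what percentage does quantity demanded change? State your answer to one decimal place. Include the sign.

33.5%

%ΔQ ≈ η × %ΔI = 1.31 × 25.6% = 33.5%.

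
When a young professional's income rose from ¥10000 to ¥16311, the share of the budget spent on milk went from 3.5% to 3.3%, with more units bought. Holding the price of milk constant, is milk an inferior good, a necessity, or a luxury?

Quantity rises but the budget share falls as income rises, so 0 < η < 1.

necessity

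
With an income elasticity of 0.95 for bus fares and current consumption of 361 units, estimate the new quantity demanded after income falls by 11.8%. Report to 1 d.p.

320.5

%ΔQ ≈ η × %ΔI = 0.95 × (-11.8%) = -11.21%.
New Q ≈ 361 × (1 − 0.1121) = 320.5.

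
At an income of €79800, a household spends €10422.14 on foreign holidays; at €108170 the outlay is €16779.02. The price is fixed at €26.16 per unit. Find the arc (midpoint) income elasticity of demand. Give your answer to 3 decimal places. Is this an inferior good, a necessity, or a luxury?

1.548 (luxury)

With a constant price, Q₁ = 10422.14/26.16 = 398.400 and Q₂ = 16779.02/26.16 = 641.400 (equivalently, work directly with expenditure since P cancels).
Midpoint %ΔQ = (16779.02 − 10422.14)/13600.58 = 0.46740; midpoint %ΔI = (108170 − 79800)/93985 = 0.30186.
η = 0.46740 / 0.30186 = 1.548.
η > 1 ⇒ luxury.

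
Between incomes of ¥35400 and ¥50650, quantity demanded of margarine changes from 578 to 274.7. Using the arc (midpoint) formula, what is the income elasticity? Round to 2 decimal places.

ΔQ = 274.7 − 578 = -303.3; midpoint Q̄ = (578 + 274.7)/2 = 426.35.
ΔI = 50650 − 35400 = 15250; midpoint Ī = (35400 + 50650)/2 = 43025.
η = (ΔQ/Q̄) ÷ (ΔI/Ī) = (-303.3/426.35) ÷ (15250/43025) = -2.01.

-2.01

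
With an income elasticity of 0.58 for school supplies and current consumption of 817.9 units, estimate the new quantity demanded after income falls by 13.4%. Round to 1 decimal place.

754.3

%ΔQ ≈ η × %ΔI = 0.58 × (-13.4%) = -7.772%.
New Q ≈ 817.9 × (1 − 0.07772) = 754.3.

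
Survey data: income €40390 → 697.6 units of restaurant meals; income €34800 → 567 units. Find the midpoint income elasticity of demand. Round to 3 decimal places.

1.389

ΔQ = 567 − 697.6 = -130.6; midpoint Q̄ = (697.6 + 567)/2 = 632.3.
ΔI = 34800 − 40390 = -5590; midpoint Ī = (40390 + 34800)/2 = 37595.
η = (ΔQ/Q̄) ÷ (ΔI/Ī) = (-130.6/632.3) ÷ (-5590/37595) = 1.389.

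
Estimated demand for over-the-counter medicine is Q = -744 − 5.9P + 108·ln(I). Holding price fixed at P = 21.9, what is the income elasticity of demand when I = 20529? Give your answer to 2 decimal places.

At P = 21.9, I = 20529: Q = 199.186.
Holding P constant, ∂Q/∂I = 108/I = 0.00526085.
η_I = (∂Q/∂I)·(I/Q) = 0.00526085 × (20529/199.186) = 0.54.

0.54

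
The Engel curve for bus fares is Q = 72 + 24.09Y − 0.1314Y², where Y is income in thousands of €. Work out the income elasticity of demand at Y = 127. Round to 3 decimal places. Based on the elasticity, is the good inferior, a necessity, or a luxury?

At Y = 127: Q = 1012.0794.
dQ/dY = 24.09 − 0.2628Y = -9.28560.
η = (dQ/dY)·(Y/Q) = -9.28560 × (127/1012.0794) = -1.165.
η < 0 ⇒ inferior good.

-1.165 (inferior good)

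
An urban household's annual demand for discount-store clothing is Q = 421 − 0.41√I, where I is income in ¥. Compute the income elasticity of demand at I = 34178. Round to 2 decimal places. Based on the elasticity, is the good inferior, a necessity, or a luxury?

At I = 34178: Q = 345.202.
dQ/dI = -0.41/(2√I) = -0.00110887 at this income.
η = (dQ/dI)·(I/Q) = -0.00110887 × (34178/345.202) = -0.11.
Since η < 0, the good is an inferior good.

-0.11 (inferior good)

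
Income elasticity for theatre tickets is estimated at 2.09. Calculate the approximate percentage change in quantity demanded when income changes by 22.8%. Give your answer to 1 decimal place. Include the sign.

%ΔQ ≈ η × %ΔI = 2.09 × 22.8% = 47.7%.

47.7%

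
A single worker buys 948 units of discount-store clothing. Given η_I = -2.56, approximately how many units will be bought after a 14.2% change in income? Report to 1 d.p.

%ΔQ ≈ η × %ΔI = -2.56 × 14.2% = -36.352%.
New Q ≈ 948 × (1 − 0.36352) = 603.4.

603.4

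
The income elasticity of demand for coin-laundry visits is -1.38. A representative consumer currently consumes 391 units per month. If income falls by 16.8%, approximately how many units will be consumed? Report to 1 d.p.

481.6

%ΔQ ≈ η × %ΔI = -1.38 × (-16.8%) = 23.184%.
New Q ≈ 391 × (1 + 0.23184) = 481.6.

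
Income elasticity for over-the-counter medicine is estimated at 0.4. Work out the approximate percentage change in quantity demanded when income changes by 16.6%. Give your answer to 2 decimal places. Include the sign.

6.64%

%ΔQ ≈ η × %ΔI = 0.4 × 16.6% = 6.64%.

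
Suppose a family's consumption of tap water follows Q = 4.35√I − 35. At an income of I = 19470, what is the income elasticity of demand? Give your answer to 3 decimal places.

At I = 19470: Q = 571.977.
dQ/dI = 4.35/(2√I) = 0.0155875 at this income.
η = (dQ/dI)·(I/Q) = 0.0155875 × (19470/571.977) = 0.531.

0.531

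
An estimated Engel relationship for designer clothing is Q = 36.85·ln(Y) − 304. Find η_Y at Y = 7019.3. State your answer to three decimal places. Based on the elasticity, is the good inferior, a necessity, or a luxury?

At Y = 7019.3: Q = 22.359.
dQ/dY = 36.85/Y = 0.00524981 at this income.
η = (dQ/dY)·(Y/Q) = 0.00524981 × (7019.3/22.359) = 1.648.
Since η > 1, the good is a luxury.

1.648 (luxury)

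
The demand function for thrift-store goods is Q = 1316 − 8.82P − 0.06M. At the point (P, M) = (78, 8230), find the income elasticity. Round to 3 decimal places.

-3.678

At P = 78, M = 8230: Q = 134.240.
Holding P constant, ∂Q/∂M = −0.06.
η_M = (∂Q/∂M)·(M/Q) = -0.06 × (8230/134.240) = -3.678.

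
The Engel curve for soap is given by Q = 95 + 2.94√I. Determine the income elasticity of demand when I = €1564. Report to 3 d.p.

At I = 1564: Q = 211.269.
dQ/dI = 2.94/(2√I) = 0.0371705 at this income.
η = (dQ/dI)·(I/Q) = 0.0371705 × (1564/211.269) = 0.275.

0.275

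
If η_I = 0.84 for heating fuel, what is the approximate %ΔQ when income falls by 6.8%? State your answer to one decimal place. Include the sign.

-5.7%

%ΔQ ≈ η × %ΔI = 0.84 × (-6.8%) = -5.7%.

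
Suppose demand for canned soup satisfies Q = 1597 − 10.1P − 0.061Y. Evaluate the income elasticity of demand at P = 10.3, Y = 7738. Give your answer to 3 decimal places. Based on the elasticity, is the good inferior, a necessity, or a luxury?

-0.462 (inferior good)

At P = 10.3, Y = 7738: Q = 1020.952.
Holding P constant, ∂Q/∂Y = −0.061.
η_Y = (∂Q/∂Y)·(Y/Q) = -0.061 × (7738/1020.952) = -0.462.
Since η < 0, this is an inferior good.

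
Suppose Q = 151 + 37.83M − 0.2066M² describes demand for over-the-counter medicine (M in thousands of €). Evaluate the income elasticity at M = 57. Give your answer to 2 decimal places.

0.50

At M = 57: Q = 1636.0666.
dQ/dM = 37.83 − 0.4132M = 14.27760.
η = (dQ/dM)·(M/Q) = 14.27760 × (57/1636.0666) = 0.50.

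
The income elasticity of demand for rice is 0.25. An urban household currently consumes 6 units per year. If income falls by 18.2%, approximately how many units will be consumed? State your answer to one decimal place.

%ΔQ ≈ η × %ΔI = 0.25 × (-18.2%) = -4.55%.
New Q ≈ 6 × (1 − 0.0455) = 5.7.

5.7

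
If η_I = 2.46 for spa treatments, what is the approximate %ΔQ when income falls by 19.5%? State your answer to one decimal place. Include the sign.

%ΔQ ≈ η × %ΔI = 2.46 × (-19.5%) = -48.0%.

-48.0%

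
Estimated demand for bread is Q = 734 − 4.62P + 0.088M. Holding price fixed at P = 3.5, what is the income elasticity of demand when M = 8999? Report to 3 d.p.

0.525

At P = 3.5, M = 8999: Q = 1509.742.
Holding P constant, ∂Q/∂M = 0.088.
η_M = (∂Q/∂M)·(M/Q) = 0.088 × (8999/1509.742) = 0.525.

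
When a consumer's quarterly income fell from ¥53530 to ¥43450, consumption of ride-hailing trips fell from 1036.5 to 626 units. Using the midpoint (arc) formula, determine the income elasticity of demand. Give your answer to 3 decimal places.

ΔQ = 626 − 1036.5 = -410.5; midpoint Q̄ = (1036.5 + 626)/2 = 831.25.
ΔI = 43450 − 53530 = -10080; midpoint Ī = (53530 + 43450)/2 = 48490.
η = (ΔQ/Q̄) ÷ (ΔI/Ī) = (-410.5/831.25) ÷ (-10080/48490) = 2.376.

2.376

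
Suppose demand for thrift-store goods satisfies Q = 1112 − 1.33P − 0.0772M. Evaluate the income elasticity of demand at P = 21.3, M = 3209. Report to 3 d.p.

At P = 21.3, M = 3209: Q = 835.936.
Holding P constant, ∂Q/∂M = −0.0772.
η_M = (∂Q/∂M)·(M/Q) = -0.0772 × (3209/835.936) = -0.296.

-0.296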